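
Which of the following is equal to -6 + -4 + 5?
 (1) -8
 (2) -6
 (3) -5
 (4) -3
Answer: 3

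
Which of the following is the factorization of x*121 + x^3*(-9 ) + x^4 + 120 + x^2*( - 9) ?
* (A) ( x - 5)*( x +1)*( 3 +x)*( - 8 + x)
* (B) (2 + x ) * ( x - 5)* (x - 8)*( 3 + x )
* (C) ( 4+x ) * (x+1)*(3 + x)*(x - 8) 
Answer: A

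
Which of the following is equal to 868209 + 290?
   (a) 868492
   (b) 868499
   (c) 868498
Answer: b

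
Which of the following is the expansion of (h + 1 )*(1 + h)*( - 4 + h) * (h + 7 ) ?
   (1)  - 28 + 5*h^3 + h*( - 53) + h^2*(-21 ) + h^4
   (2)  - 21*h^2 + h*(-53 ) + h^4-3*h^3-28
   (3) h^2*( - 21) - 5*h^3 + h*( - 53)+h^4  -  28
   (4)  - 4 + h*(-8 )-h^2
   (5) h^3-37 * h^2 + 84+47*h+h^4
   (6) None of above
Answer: 1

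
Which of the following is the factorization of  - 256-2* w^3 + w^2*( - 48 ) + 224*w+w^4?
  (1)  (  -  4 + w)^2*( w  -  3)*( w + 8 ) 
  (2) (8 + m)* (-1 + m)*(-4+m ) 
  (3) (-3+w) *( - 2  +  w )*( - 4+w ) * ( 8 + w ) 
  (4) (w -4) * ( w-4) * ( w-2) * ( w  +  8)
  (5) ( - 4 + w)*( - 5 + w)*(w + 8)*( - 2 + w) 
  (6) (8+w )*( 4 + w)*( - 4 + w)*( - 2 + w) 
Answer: 4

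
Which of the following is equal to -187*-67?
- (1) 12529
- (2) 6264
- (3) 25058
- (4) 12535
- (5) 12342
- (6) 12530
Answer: 1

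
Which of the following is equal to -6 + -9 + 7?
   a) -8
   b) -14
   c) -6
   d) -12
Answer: a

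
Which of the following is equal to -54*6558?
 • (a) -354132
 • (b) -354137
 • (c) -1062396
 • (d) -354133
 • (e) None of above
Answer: a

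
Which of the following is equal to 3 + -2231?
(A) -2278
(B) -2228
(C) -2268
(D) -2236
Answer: B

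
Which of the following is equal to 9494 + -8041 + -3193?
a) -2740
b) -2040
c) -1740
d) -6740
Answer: c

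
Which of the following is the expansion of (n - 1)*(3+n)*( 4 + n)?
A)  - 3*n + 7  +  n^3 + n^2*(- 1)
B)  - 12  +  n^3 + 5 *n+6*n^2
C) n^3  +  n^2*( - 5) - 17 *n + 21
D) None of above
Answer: B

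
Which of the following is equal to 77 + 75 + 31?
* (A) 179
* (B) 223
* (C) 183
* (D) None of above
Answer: C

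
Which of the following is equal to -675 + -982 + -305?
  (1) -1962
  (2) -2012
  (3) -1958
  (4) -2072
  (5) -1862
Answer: 1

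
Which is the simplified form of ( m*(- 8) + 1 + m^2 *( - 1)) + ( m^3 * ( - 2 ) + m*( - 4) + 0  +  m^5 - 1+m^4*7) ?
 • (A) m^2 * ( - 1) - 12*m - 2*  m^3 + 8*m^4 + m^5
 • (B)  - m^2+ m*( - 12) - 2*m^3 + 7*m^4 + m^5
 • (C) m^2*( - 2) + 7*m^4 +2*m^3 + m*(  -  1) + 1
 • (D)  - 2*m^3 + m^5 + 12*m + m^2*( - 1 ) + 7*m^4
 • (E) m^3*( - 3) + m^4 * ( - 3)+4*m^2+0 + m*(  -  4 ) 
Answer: B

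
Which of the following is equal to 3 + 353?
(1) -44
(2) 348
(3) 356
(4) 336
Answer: 3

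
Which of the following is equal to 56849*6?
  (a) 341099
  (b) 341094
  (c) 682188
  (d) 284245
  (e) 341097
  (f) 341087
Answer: b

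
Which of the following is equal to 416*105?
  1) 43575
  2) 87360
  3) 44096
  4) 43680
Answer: 4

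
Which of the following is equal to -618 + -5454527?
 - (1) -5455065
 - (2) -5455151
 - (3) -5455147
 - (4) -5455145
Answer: 4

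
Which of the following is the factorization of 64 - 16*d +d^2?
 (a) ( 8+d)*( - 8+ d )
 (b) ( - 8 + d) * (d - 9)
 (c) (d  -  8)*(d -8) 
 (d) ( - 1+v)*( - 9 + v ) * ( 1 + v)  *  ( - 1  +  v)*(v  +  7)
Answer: c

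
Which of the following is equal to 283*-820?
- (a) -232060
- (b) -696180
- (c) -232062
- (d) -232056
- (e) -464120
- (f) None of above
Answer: a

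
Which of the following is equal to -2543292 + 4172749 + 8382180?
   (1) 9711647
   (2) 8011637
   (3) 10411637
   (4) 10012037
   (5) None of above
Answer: 5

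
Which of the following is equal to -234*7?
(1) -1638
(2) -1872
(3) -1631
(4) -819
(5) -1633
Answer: 1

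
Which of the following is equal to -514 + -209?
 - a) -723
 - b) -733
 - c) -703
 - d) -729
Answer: a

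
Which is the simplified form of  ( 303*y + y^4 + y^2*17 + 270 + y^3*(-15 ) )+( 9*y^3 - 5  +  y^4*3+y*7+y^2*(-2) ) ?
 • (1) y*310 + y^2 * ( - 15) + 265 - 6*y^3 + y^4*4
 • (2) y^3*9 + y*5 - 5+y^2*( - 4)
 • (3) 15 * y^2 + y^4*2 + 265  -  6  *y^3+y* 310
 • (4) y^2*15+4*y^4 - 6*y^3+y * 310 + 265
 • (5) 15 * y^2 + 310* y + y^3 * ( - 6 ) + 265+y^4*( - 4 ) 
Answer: 4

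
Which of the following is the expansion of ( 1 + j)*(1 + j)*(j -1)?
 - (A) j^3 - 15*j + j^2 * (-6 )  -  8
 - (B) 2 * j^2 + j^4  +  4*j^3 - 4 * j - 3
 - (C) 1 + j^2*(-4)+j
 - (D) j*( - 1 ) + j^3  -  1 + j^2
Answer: D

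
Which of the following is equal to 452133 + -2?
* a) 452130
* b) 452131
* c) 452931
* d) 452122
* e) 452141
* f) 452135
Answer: b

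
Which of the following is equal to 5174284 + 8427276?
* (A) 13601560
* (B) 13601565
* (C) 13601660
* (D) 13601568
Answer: A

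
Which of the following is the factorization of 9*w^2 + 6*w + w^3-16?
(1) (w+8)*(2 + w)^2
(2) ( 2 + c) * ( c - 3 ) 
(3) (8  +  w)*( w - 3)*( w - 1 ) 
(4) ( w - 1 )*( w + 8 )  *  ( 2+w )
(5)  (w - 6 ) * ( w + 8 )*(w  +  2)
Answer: 4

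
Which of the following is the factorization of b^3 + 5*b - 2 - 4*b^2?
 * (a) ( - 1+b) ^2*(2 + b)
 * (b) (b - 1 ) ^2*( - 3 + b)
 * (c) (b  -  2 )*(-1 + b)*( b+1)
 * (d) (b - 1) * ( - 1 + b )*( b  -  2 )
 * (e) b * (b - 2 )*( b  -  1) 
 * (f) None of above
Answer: d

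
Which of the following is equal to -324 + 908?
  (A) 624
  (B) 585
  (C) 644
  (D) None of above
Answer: D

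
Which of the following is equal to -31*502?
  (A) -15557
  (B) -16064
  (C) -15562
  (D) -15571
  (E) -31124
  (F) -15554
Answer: C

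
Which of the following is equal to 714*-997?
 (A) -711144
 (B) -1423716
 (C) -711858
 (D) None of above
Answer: C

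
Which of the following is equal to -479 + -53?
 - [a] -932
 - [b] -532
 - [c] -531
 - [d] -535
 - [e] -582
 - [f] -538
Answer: b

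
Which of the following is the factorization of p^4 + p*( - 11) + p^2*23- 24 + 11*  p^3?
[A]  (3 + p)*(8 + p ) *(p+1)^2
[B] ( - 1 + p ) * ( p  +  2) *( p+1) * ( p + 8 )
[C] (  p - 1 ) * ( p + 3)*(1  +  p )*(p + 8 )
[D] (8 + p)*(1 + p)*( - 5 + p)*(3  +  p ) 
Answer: C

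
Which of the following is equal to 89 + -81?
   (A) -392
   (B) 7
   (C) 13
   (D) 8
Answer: D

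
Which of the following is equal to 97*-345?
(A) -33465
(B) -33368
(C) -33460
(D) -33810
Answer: A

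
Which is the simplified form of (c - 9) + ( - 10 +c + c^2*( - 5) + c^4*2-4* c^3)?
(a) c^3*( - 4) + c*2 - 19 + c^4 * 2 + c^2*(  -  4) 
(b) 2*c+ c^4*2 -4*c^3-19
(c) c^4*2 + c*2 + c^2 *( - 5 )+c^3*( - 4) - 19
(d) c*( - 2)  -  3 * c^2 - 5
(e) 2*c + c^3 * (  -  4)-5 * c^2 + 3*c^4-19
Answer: c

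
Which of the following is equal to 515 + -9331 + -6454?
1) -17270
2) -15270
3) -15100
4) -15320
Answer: 2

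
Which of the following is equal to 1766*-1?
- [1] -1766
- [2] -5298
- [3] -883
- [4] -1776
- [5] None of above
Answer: 1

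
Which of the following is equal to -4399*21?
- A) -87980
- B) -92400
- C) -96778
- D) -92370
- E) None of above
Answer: E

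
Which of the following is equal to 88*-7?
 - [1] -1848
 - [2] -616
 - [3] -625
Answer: 2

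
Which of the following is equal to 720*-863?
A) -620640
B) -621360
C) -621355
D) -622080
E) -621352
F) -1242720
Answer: B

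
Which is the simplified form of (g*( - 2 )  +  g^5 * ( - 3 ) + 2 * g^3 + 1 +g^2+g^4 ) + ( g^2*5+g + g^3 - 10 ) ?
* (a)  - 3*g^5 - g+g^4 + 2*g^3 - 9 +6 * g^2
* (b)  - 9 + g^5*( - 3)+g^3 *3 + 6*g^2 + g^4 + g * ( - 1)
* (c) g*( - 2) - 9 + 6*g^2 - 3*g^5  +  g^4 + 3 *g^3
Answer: b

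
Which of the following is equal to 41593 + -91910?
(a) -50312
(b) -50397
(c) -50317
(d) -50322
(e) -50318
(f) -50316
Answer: c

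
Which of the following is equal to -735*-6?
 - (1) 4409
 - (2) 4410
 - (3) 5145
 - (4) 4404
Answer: 2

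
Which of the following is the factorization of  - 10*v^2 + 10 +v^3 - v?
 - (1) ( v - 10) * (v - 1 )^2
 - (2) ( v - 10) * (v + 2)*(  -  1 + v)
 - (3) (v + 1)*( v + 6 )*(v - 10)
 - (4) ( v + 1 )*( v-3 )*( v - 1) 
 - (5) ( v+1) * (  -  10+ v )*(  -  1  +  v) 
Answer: 5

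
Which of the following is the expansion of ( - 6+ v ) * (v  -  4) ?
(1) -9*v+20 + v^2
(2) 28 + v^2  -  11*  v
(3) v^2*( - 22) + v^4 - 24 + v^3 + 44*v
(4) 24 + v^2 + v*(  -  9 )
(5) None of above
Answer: 5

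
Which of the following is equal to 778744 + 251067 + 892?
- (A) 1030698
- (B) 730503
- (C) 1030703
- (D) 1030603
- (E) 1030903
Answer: C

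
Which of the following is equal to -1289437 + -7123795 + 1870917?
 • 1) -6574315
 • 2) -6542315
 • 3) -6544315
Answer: 2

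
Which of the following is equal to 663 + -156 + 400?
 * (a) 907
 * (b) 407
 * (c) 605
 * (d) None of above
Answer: a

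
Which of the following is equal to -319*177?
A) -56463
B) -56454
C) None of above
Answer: A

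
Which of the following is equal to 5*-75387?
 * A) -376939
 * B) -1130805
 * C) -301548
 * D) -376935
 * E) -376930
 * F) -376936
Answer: D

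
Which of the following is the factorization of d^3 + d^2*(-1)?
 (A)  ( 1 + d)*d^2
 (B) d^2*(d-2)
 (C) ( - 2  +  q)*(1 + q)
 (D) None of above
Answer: D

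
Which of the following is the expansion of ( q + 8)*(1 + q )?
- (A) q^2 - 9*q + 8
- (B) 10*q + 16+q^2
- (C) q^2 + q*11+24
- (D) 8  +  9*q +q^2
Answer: D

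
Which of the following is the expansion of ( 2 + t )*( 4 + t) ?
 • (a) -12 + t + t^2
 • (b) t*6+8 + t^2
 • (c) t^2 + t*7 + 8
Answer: b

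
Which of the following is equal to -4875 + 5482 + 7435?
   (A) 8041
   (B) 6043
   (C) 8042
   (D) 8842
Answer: C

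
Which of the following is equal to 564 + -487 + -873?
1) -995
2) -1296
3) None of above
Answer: 3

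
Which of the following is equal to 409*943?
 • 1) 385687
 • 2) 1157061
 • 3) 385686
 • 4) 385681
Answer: 1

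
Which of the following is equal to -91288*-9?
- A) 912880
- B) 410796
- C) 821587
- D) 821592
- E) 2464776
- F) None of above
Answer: D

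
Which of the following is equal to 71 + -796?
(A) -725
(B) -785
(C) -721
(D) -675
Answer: A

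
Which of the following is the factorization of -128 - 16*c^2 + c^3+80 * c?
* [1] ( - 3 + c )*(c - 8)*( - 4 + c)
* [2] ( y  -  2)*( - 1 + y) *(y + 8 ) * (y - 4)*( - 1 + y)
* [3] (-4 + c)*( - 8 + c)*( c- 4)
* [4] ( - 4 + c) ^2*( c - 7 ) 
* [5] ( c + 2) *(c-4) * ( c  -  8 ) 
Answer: 3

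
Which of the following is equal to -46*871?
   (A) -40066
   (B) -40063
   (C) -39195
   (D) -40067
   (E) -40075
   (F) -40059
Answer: A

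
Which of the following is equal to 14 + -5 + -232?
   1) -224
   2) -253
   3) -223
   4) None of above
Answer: 3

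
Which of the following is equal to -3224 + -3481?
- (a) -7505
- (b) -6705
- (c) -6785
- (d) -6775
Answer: b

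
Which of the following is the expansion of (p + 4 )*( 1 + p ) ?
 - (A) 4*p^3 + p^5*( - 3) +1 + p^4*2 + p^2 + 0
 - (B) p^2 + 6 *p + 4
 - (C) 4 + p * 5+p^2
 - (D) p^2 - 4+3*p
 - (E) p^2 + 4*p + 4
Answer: C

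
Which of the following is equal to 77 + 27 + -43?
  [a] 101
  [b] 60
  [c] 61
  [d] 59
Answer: c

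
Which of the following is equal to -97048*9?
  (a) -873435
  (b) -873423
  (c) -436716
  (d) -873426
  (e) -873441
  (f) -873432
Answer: f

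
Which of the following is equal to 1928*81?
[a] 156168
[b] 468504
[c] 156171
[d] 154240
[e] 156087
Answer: a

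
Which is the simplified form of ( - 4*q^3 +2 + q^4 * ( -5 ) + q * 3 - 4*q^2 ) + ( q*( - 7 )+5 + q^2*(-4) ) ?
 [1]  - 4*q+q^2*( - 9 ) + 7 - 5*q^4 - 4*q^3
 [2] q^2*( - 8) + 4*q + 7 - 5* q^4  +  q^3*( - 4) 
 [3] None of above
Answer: 3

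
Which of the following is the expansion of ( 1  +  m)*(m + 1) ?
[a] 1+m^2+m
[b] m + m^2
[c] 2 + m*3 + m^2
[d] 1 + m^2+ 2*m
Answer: d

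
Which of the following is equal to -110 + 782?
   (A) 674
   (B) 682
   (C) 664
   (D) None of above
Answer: D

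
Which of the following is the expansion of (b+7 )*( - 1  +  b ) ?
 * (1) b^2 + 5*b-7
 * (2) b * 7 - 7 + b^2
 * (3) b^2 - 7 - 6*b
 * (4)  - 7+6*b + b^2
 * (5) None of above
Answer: 4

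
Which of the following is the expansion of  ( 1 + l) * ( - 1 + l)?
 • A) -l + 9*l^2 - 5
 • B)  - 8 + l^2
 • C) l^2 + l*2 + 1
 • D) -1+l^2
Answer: D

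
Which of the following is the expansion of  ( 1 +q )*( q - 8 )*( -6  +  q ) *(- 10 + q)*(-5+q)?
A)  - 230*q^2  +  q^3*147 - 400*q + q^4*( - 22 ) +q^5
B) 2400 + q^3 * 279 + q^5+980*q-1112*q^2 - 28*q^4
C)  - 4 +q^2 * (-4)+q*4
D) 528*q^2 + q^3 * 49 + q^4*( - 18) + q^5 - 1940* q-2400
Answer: B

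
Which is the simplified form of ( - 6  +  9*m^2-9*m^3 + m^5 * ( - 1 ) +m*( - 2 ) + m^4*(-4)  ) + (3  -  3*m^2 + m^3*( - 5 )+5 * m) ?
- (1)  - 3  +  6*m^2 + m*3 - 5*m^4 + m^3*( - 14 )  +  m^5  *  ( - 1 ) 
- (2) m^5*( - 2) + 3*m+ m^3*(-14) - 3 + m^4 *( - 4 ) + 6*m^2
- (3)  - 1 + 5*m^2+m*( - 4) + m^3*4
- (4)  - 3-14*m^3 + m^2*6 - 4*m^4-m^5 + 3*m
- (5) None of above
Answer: 4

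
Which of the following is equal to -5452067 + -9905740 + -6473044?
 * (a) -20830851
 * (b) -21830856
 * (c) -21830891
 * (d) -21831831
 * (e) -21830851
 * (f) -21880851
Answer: e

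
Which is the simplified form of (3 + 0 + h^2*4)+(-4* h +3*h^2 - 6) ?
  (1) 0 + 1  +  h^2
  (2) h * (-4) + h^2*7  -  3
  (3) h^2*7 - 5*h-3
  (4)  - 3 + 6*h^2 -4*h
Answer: 2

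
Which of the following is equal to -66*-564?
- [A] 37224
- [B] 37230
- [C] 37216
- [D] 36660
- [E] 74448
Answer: A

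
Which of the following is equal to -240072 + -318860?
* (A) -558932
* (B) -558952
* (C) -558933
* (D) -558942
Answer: A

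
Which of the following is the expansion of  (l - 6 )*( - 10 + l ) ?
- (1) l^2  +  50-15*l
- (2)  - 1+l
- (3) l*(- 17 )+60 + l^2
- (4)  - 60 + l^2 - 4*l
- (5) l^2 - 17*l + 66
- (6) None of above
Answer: 6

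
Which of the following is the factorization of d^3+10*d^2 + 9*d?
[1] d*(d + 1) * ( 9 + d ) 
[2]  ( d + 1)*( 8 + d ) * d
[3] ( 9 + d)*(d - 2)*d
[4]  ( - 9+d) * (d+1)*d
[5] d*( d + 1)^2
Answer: 1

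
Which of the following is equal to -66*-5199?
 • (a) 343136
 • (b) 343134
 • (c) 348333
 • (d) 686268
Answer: b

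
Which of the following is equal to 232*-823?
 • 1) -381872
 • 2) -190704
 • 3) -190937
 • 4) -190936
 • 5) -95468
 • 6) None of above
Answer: 4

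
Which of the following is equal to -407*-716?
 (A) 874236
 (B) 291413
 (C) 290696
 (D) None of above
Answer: D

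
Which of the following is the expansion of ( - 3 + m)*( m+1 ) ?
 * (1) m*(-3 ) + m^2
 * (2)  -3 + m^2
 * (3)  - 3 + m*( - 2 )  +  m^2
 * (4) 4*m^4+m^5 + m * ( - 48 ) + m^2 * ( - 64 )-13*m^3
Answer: 3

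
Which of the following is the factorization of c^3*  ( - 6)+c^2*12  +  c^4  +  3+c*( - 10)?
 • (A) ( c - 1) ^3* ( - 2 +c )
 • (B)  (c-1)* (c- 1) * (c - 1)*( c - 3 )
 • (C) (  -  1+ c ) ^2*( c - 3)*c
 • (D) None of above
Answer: B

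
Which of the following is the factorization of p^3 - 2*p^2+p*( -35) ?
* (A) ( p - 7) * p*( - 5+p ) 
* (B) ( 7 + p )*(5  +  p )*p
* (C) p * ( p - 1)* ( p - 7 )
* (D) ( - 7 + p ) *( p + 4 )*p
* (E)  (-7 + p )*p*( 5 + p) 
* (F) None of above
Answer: E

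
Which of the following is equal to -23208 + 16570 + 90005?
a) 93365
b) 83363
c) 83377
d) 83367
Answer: d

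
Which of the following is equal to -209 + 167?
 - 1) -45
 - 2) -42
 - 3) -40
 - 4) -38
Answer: 2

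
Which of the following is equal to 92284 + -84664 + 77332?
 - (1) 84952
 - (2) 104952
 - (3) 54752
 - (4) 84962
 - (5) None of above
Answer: 1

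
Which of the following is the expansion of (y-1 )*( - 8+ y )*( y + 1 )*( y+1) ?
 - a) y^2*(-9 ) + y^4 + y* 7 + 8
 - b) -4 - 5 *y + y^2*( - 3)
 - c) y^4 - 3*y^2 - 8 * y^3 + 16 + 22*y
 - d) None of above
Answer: d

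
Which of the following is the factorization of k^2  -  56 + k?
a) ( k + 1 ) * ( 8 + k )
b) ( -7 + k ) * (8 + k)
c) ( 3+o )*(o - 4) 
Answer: b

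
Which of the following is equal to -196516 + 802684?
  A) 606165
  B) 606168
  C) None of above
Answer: B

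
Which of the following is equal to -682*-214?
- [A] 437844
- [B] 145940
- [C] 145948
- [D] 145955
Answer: C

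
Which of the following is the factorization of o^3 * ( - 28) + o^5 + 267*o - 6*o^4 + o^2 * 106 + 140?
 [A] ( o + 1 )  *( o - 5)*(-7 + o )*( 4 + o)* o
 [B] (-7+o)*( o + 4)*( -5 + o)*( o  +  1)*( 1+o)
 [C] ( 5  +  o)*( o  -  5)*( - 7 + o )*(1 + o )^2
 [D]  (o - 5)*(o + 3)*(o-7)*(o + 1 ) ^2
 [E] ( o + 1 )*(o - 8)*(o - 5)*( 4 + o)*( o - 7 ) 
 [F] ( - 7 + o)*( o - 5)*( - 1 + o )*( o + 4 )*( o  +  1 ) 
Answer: B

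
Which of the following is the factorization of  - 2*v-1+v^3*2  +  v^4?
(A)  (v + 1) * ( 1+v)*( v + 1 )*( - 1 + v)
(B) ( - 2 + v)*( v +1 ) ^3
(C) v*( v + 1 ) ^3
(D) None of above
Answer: A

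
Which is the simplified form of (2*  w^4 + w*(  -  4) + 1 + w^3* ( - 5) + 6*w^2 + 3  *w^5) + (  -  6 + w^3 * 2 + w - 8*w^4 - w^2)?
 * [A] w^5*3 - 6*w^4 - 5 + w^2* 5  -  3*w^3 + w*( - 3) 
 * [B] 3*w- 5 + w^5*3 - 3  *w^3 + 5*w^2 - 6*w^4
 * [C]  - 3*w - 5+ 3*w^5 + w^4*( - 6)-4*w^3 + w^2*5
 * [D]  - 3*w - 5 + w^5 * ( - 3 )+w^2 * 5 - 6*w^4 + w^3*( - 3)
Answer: A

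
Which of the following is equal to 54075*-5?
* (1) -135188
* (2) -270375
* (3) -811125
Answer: 2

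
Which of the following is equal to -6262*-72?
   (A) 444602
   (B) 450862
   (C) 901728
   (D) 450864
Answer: D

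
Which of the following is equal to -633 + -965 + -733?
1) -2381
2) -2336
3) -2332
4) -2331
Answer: 4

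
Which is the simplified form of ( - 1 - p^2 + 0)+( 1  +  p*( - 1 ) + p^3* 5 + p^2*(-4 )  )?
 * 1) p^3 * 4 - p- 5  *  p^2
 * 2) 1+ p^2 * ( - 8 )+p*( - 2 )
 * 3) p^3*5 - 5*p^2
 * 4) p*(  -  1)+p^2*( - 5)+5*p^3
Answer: 4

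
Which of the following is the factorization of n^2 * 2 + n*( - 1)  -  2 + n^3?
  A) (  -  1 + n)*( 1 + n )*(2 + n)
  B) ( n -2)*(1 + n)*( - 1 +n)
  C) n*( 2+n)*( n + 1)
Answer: A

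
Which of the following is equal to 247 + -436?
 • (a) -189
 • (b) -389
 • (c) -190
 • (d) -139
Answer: a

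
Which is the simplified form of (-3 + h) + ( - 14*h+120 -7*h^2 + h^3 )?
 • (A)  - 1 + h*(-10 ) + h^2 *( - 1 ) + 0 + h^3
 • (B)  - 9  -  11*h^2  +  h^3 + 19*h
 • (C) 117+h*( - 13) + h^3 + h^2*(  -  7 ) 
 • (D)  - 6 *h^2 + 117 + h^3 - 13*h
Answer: C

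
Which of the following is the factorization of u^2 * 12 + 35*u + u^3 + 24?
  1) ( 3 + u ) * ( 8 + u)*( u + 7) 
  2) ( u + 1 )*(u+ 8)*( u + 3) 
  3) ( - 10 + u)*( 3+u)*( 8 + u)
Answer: 2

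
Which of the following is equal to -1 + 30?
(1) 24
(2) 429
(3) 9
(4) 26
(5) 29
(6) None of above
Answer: 5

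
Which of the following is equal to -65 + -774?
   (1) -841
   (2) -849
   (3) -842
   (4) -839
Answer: 4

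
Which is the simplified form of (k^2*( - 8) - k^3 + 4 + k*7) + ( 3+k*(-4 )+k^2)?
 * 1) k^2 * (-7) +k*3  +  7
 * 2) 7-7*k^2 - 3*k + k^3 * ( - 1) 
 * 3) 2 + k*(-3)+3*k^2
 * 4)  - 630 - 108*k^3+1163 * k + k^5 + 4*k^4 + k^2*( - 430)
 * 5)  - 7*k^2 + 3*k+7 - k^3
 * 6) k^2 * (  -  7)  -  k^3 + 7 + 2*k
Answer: 5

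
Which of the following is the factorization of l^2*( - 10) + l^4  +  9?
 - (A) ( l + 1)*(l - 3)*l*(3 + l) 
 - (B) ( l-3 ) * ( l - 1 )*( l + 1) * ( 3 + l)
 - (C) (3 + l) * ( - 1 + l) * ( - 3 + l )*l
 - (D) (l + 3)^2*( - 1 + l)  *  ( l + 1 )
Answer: B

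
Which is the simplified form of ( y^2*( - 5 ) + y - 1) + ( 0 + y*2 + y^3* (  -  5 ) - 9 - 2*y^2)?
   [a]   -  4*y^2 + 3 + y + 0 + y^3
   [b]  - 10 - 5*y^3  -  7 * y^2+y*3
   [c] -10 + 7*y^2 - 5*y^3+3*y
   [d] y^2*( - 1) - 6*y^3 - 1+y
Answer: b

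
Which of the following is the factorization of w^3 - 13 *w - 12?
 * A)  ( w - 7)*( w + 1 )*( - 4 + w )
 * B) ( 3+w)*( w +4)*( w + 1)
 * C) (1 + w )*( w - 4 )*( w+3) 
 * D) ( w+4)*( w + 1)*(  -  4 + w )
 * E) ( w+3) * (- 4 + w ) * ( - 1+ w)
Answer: C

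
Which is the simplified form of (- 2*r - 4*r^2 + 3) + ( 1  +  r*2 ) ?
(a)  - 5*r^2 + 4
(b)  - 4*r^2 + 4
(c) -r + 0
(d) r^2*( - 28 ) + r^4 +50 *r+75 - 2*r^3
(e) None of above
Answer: b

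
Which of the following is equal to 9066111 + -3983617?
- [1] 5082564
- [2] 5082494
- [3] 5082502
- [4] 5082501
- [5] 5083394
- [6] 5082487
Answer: 2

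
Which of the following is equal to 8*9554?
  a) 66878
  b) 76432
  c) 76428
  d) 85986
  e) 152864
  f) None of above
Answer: b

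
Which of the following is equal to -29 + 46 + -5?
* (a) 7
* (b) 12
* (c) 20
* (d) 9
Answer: b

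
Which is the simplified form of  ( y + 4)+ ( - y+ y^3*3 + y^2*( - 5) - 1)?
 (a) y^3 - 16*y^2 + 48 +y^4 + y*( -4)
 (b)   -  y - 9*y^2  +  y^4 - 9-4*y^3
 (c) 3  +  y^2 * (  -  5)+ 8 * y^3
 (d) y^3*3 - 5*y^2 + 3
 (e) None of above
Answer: d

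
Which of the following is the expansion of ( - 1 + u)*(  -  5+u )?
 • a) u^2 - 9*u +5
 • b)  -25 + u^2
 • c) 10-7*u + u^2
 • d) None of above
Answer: d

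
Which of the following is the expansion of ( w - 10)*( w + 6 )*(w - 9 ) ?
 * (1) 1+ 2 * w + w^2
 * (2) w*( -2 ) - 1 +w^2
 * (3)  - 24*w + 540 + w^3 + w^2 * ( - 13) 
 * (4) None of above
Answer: 3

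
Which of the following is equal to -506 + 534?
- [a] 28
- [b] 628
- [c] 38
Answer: a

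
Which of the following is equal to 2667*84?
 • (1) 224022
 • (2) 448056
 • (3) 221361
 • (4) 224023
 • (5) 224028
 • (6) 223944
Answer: 5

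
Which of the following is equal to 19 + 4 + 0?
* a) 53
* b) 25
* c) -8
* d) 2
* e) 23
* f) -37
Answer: e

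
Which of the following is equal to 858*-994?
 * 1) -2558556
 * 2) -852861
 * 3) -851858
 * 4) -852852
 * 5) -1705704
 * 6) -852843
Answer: 4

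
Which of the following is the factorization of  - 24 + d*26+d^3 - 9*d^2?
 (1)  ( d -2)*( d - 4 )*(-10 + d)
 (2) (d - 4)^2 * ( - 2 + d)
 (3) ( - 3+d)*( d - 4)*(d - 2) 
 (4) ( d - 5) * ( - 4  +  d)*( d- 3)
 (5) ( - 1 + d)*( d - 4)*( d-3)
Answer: 3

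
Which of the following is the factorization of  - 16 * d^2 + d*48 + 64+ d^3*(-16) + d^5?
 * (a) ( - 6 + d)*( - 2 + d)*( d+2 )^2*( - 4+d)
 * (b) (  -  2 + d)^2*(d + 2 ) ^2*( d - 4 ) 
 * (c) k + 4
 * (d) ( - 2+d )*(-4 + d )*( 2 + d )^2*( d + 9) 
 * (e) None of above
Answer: e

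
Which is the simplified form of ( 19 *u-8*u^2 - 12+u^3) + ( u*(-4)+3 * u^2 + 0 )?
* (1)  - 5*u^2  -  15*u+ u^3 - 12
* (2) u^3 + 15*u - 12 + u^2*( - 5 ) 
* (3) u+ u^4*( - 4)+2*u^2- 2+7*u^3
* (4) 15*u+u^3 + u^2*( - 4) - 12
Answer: 2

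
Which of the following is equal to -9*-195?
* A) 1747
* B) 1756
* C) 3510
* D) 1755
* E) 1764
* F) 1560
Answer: D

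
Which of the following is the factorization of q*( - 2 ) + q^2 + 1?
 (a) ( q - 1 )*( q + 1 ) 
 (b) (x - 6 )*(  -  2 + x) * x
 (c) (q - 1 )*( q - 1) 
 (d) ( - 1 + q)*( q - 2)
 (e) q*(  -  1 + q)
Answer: c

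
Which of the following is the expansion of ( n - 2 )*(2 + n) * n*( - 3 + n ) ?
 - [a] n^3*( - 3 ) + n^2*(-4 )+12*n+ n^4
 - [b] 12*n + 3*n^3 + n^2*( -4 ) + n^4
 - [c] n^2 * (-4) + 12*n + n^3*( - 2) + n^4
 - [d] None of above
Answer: a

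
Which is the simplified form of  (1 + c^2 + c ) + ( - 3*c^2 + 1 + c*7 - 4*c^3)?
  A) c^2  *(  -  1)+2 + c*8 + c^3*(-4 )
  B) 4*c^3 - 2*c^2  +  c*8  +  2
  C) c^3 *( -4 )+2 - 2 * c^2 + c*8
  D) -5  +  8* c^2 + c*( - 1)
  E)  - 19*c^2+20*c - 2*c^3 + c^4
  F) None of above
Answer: C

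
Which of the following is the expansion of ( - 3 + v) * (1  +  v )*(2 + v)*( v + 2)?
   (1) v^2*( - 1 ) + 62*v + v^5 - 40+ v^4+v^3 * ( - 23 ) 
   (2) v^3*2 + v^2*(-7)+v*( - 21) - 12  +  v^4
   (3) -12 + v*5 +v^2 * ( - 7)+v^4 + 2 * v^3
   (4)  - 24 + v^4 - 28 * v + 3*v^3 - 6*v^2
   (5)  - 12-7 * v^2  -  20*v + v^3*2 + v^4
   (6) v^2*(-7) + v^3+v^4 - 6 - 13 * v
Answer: 5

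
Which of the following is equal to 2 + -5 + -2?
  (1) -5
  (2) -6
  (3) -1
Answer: 1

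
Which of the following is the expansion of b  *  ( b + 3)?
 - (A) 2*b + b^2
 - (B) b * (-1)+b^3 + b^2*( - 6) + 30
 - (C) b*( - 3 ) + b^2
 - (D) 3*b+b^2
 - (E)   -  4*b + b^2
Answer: D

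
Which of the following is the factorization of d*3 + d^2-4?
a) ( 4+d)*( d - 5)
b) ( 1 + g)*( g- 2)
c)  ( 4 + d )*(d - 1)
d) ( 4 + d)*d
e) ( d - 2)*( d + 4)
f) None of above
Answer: c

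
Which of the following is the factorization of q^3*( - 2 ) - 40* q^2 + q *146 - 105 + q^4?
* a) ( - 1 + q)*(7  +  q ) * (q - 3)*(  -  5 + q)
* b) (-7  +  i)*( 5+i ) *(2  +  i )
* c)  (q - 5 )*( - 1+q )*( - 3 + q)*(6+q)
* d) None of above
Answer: a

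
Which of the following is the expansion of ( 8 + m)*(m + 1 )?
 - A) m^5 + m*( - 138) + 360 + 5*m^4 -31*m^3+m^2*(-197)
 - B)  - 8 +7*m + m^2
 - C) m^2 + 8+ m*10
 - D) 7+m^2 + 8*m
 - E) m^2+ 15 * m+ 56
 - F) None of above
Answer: F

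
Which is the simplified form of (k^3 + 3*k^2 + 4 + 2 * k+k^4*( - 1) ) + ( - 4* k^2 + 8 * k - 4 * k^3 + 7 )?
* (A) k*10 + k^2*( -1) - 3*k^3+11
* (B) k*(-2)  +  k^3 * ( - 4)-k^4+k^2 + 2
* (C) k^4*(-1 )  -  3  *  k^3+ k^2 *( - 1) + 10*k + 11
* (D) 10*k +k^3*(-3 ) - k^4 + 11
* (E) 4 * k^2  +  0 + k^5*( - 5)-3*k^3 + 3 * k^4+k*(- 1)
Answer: C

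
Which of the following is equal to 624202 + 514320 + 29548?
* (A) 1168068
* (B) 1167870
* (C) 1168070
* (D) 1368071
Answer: C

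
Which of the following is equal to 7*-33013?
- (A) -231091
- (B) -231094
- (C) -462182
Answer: A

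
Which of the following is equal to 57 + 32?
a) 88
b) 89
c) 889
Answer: b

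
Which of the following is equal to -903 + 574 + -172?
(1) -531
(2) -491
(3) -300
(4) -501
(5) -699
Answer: 4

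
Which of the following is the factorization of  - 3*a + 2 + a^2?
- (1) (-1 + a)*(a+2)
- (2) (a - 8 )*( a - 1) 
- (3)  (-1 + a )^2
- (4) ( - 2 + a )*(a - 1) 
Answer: 4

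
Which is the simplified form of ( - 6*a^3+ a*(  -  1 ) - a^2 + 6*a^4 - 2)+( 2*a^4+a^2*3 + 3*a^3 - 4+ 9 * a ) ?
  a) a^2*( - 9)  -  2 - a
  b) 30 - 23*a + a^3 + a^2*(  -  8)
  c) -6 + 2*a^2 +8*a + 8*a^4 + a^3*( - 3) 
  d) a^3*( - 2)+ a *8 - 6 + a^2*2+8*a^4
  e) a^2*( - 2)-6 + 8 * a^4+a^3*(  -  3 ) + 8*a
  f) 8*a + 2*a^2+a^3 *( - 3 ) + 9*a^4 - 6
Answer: c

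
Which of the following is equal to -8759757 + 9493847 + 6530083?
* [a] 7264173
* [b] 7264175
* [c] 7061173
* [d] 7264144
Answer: a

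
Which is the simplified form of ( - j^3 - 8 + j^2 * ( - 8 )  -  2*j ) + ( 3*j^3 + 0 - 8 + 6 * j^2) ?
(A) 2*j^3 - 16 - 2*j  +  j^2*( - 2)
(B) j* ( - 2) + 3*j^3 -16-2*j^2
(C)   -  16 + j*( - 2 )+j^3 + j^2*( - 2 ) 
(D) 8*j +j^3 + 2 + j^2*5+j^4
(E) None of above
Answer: A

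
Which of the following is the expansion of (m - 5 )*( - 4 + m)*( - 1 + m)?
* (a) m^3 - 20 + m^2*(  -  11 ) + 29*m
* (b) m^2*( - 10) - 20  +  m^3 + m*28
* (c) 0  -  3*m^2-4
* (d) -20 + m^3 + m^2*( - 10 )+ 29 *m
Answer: d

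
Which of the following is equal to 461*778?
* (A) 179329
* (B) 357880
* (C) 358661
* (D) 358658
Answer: D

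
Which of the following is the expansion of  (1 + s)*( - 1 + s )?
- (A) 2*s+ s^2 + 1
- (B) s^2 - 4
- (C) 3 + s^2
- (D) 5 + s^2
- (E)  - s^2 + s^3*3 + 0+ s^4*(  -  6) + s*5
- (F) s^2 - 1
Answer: F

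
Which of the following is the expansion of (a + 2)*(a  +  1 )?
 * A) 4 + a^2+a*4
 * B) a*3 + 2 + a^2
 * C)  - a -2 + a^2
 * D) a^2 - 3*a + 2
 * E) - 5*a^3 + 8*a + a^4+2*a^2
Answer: B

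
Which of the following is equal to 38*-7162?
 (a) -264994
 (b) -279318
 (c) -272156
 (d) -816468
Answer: c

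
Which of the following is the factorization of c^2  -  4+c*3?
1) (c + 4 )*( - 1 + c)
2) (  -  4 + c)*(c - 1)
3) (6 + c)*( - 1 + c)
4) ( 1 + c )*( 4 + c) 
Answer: 1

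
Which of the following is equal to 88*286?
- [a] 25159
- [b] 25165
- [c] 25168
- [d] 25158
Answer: c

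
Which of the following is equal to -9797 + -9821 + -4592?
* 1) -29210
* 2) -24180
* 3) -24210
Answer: 3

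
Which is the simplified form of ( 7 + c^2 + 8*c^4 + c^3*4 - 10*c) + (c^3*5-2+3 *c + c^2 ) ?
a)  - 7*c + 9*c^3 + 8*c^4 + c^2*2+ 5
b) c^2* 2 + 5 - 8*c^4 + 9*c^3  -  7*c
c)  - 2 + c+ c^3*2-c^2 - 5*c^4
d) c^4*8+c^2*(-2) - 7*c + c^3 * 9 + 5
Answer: a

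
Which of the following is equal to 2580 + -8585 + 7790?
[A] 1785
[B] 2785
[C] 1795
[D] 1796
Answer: A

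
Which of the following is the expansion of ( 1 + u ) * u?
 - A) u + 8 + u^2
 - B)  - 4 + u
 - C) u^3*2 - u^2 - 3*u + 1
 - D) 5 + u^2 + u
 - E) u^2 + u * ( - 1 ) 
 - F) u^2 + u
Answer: F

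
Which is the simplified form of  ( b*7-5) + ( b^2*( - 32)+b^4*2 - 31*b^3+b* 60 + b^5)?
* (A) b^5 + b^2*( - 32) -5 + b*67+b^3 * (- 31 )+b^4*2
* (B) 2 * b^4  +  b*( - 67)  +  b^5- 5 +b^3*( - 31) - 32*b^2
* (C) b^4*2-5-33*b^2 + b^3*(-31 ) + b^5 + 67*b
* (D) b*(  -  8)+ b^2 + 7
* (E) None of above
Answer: A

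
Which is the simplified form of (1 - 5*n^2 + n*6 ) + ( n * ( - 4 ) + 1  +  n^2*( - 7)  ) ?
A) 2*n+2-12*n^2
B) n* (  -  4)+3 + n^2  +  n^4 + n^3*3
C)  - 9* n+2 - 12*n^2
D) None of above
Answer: A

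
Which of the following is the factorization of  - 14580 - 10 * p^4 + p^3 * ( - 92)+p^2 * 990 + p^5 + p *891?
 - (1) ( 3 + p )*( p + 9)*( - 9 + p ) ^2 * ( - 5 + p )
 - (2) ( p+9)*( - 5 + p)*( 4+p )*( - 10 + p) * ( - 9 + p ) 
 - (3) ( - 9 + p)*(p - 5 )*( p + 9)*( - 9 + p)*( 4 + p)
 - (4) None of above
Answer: 3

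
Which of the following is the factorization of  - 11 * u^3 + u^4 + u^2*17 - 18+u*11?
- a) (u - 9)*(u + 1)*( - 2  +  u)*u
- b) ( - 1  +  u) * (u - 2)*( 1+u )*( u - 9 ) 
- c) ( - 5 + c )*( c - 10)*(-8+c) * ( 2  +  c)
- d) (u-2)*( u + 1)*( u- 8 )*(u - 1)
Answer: b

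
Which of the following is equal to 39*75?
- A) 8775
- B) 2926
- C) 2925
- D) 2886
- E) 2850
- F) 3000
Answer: C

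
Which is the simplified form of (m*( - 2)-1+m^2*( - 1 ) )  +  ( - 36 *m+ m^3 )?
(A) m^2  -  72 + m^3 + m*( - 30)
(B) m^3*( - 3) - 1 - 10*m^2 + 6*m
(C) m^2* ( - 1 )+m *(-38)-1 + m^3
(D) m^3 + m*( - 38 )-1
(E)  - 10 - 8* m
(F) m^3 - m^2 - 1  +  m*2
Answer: C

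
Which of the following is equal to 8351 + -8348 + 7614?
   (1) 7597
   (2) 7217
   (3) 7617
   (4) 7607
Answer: 3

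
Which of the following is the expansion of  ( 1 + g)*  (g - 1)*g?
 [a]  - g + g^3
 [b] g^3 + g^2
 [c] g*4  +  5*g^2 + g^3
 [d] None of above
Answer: a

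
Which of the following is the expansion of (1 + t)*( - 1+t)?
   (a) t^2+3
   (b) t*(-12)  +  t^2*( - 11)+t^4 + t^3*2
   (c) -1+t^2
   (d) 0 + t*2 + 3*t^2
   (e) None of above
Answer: c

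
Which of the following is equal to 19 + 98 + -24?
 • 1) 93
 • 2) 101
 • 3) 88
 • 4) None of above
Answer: 1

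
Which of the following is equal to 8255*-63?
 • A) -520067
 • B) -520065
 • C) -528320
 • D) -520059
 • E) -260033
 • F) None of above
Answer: B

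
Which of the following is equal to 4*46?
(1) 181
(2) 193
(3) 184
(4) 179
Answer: 3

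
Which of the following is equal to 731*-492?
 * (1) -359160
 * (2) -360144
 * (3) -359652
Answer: 3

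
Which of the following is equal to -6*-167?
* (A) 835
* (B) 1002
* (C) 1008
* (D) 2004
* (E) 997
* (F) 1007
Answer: B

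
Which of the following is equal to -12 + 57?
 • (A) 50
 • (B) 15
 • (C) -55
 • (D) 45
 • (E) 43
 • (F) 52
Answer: D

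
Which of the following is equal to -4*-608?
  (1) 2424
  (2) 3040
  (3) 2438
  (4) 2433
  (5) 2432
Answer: 5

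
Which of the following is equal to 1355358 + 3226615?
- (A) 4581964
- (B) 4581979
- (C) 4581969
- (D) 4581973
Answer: D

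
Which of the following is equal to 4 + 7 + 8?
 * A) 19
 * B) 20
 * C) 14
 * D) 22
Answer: A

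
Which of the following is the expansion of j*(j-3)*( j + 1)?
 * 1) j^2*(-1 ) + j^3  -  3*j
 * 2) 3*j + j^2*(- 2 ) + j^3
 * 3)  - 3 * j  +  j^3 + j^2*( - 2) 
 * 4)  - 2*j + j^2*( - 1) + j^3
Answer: 3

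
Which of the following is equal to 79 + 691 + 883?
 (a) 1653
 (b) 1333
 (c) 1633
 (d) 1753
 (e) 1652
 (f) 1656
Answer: a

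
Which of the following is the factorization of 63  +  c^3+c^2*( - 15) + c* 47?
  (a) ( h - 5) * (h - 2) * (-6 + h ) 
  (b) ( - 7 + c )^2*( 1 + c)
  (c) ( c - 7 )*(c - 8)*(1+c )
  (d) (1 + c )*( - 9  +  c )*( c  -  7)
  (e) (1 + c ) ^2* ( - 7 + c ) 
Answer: d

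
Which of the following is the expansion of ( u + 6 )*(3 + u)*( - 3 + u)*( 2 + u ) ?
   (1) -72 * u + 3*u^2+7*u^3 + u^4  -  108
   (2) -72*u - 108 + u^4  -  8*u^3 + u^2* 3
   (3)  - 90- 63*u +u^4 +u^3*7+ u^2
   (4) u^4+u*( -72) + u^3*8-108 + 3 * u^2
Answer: 4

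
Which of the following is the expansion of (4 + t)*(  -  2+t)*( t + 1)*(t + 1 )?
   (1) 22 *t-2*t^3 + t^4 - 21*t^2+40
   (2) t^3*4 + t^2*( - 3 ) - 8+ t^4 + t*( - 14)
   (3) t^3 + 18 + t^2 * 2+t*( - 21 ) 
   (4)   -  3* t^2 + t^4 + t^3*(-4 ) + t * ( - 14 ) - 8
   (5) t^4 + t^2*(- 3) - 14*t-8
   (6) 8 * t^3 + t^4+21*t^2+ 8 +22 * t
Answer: 2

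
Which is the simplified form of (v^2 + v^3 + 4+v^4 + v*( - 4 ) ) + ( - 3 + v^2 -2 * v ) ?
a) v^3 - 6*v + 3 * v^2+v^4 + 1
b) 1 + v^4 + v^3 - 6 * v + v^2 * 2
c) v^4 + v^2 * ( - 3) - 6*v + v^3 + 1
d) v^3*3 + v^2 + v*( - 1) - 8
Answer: b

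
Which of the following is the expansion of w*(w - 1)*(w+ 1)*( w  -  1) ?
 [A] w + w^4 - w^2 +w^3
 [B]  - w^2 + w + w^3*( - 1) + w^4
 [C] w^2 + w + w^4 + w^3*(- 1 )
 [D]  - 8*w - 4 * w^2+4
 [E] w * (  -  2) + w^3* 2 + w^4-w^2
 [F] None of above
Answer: B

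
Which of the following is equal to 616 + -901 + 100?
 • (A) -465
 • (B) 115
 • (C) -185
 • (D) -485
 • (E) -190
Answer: C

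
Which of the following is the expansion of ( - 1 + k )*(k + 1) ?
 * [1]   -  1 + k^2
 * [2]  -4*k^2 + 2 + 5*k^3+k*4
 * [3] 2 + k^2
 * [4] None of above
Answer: 1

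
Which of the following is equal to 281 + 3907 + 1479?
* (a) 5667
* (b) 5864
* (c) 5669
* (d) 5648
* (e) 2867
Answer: a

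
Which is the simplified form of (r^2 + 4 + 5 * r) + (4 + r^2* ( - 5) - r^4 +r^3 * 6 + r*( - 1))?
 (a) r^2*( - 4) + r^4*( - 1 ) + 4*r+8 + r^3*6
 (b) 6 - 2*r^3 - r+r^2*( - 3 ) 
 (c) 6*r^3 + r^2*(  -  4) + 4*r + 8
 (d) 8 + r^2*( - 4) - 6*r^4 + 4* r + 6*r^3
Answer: a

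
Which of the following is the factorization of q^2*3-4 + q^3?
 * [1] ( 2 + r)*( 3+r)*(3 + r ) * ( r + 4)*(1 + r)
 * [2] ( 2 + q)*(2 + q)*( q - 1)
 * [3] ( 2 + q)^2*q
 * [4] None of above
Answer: 2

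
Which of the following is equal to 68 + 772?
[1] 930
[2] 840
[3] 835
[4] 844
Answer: 2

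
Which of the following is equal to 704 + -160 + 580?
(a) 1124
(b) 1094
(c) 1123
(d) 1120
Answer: a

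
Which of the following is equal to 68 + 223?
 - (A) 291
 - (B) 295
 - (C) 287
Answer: A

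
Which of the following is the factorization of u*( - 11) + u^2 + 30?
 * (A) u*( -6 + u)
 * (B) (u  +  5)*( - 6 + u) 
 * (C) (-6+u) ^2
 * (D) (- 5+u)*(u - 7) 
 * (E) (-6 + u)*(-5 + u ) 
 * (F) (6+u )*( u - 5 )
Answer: E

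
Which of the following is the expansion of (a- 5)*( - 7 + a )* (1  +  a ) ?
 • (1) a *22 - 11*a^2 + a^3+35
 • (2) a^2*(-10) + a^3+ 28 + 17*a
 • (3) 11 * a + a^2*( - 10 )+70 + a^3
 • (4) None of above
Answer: 4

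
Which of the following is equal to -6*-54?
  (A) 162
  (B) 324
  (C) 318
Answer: B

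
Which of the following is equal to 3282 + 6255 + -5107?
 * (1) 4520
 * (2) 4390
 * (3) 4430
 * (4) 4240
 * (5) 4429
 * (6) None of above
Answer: 3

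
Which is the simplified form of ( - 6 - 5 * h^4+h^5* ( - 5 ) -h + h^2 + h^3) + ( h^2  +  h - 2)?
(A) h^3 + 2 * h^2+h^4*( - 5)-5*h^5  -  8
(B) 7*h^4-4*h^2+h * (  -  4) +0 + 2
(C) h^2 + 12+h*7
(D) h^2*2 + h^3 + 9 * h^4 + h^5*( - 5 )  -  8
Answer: A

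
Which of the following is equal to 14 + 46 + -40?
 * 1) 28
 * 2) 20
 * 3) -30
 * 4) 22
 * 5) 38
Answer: 2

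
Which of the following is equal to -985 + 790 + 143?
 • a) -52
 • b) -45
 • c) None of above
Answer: a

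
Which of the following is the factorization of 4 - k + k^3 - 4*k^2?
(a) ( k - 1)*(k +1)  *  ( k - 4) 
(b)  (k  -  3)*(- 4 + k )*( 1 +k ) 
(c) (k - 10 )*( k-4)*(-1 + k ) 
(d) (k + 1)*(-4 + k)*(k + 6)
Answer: a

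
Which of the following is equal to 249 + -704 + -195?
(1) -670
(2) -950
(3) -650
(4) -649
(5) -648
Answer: 3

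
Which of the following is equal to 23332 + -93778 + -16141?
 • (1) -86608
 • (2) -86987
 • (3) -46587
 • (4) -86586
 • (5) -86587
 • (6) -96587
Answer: 5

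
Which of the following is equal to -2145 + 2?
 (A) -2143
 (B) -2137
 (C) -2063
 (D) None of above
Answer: A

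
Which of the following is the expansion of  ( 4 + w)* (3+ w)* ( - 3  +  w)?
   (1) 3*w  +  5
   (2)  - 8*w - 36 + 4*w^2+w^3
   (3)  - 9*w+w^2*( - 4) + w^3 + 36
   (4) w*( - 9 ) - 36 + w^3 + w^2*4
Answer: 4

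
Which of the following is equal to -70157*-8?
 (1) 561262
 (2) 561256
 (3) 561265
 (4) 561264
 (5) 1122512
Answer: 2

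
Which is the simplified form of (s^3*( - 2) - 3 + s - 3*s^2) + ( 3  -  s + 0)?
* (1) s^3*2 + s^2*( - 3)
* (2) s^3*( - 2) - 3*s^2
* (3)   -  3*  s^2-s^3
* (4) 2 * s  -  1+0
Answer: 2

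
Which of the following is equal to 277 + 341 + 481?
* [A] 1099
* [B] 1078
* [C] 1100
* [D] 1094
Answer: A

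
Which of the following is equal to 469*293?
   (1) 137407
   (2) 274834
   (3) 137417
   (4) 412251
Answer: 3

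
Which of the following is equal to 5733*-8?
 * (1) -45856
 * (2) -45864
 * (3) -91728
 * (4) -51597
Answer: 2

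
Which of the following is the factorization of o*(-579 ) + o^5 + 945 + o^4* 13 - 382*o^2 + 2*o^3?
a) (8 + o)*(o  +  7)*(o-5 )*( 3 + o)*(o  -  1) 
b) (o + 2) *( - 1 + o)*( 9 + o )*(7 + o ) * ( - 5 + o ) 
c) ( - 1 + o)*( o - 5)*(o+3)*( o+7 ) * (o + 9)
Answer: c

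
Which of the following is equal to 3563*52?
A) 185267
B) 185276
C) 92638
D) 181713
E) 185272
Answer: B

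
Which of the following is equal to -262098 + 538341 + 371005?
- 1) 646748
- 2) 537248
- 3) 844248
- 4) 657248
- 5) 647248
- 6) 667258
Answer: 5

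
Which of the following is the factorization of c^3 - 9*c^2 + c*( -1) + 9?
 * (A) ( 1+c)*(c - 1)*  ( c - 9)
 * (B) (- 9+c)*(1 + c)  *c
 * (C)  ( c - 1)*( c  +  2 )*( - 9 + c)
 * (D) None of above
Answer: A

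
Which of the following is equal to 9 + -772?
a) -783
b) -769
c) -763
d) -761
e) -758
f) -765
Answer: c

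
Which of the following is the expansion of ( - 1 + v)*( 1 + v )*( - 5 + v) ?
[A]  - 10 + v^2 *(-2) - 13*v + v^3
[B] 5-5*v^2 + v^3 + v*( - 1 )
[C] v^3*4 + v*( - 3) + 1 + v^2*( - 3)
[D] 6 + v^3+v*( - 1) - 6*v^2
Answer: B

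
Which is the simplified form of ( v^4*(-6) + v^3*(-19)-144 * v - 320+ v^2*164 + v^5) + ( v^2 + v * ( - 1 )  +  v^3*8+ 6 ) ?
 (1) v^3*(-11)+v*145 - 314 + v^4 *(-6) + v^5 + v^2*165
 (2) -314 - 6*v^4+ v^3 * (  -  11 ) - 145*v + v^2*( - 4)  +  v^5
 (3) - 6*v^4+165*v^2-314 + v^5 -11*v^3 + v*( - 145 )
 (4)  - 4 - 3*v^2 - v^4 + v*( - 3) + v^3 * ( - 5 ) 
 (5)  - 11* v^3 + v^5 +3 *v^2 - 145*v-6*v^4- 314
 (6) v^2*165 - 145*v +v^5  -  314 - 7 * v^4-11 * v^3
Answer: 3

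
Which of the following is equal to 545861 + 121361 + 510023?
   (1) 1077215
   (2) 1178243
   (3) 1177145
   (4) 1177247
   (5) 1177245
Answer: 5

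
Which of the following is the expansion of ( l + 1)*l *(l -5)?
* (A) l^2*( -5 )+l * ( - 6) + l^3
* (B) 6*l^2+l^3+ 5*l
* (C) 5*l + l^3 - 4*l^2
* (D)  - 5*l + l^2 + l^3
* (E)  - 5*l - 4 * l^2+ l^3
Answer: E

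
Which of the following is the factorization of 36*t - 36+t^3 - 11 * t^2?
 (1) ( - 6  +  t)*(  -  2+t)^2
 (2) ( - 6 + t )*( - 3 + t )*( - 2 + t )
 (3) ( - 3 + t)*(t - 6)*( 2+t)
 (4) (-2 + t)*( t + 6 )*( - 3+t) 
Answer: 2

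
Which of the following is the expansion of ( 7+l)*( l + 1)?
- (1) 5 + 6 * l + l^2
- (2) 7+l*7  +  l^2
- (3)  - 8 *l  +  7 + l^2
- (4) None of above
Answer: 4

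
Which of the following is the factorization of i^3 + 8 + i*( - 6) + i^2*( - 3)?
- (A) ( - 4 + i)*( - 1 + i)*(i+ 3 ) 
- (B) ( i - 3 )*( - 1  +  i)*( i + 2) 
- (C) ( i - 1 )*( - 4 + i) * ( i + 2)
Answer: C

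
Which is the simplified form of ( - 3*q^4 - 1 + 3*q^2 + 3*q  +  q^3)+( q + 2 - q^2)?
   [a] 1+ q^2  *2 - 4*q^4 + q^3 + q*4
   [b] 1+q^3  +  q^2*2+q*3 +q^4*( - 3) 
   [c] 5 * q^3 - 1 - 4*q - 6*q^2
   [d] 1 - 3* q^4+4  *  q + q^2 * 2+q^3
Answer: d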